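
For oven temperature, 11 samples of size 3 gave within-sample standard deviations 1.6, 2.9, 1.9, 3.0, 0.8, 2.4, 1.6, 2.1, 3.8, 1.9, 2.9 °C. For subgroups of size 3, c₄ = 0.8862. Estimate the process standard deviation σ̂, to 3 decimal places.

s̄ = (1.6 + 2.9 + 1.9 + 3.0 + 0.8 + 2.4 + 1.6 + 2.1 + 3.8 + 1.9 + 2.9) / 11 = 2.2636
σ̂ = s̄ / c₄ = 2.2636 / 0.8862 = 2.5543

2.554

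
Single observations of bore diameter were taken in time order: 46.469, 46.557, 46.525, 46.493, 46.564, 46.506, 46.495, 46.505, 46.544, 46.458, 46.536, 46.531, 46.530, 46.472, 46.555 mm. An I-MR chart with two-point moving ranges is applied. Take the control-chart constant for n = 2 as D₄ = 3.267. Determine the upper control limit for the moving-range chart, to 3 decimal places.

Moving ranges: 0.088, 0.032, 0.032, 0.071, 0.058, 0.011, 0.010, 0.039, 0.086, 0.078, 0.005, 0.001, 0.058, 0.083; M̄R̄ = 0.6520 / 14 = 0.0466
UCL_MR = D₄·M̄R̄ = 3.267 × 0.0466 = 0.1521

0.152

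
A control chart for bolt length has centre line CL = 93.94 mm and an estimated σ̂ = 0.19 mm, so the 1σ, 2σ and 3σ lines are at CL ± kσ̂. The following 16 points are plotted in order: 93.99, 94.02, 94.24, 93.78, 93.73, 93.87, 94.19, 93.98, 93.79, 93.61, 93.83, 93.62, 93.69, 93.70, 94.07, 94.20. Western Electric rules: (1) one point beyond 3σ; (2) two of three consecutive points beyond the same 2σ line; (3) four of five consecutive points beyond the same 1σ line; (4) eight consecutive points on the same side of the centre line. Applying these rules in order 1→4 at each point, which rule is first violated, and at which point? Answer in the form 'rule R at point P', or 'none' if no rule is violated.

Zone of each point (C = within 1σ̂, B = 1σ̂–2σ̂, A = 2σ̂–3σ̂, * = beyond 3σ̂; sign = side of CL): 1:+C, 2:+C, 3:+B, 4:-C, 5:-B, 6:-C, 7:+B, 8:+C, 9:-C, 10:-B, 11:-C, 12:-B, 13:-B, 14:-B, 15:+C, 16:+B
Rule 3 (four of five consecutive points beyond the same 1σ limit) is satisfied at point 14.

rule 3 at point 14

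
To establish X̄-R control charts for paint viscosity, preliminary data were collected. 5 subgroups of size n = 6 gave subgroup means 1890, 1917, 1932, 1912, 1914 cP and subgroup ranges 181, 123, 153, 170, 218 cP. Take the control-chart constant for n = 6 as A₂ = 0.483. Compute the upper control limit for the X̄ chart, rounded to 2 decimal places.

X̄̄ = (1890 + 1917 + 1932 + 1912 + 1914) / 5 = 9565.0000 / 5 = 1913.0000
R̄ = (181 + 123 + 153 + 170 + 218) / 5 = 845.0000 / 5 = 169.0000
UCL = X̄̄ + A₂·R̄ = 1913.0000 + 0.483 × 169.0000 = 1994.6270

1994.63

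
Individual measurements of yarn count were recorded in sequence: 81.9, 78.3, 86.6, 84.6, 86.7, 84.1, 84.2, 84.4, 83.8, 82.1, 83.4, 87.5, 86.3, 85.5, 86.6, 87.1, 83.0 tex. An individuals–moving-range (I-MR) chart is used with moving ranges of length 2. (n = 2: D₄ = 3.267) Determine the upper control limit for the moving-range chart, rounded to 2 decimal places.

7.00

Moving ranges: 3.6, 8.3, 2.0, 2.1, 2.6, 0.1, 0.2, 0.6, 1.7, 1.3, 4.1, 1.2, 0.8, 1.1, 0.5, 4.1; M̄R̄ = 34.3000 / 16 = 2.1437
UCL_MR = D₄·M̄R̄ = 3.267 × 2.1437 = 7.0036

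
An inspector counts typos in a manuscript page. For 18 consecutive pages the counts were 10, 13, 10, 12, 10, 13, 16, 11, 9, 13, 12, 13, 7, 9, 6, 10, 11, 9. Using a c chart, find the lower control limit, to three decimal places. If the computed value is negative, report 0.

0.929

c̄ = (10 + 13 + 10 + 12 + 10 + 13 + 16 + 11 + 9 + 13 + 12 + 13 + 7 + 9 + 6 + 10 + 11 + 9) / 18 = 194 / 18 = 10.7778
LCL = c̄ − 3√c̄ = 10.7778 − 3 × 3.2830 = 0.9289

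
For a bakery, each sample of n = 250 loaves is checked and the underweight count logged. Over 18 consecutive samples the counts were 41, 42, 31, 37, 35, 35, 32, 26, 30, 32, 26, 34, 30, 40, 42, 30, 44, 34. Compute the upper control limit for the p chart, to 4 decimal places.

p̄ = Σdᵢ / (k·n) = 621 / (18 × 250) = 0.13800
UCL = p̄ + 3·√(p̄(1−p̄)/n) = 0.13800 + 3 × √(0.13800×0.86200/250) = 0.13800 + 3 × 0.02181 = 0.20344

0.2034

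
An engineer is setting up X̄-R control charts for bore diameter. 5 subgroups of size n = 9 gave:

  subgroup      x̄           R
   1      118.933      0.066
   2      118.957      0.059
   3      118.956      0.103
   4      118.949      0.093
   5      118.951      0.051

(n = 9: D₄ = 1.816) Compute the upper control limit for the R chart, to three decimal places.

0.135

R̄ = (0.066 + 0.059 + 0.103 + 0.093 + 0.051) / 5 = 0.3720 / 5 = 0.0744
UCL_R = D₄·R̄ = 1.816 × 0.0744 = 0.1351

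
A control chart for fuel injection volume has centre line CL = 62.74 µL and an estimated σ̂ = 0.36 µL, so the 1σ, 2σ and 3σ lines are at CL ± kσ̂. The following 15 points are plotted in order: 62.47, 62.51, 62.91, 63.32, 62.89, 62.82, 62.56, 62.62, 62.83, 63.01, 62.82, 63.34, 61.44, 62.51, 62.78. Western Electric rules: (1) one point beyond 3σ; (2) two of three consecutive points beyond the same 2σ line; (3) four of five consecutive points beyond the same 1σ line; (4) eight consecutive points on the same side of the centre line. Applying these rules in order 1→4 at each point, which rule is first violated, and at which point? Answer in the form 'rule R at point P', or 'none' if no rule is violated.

rule 1 at point 13

Zone of each point (C = within 1σ̂, B = 1σ̂–2σ̂, A = 2σ̂–3σ̂, * = beyond 3σ̂; sign = side of CL): 1:-C, 2:-C, 3:+C, 4:+B, 5:+C, 6:+C, 7:-C, 8:-C, 9:+C, 10:+C, 11:+C, 12:+B, 13:-*, 14:-C, 15:+C
Rule 1 (one point beyond the 3σ limits) is satisfied at point 13.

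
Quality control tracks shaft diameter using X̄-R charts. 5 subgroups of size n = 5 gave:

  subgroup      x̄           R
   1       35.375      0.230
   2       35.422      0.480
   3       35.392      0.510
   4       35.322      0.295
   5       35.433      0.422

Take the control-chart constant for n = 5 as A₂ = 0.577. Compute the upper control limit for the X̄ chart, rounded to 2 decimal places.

X̄̄ = (35.375 + 35.422 + 35.392 + 35.322 + 35.433) / 5 = 176.9440 / 5 = 35.3888
R̄ = (0.230 + 0.480 + 0.510 + 0.295 + 0.422) / 5 = 1.9370 / 5 = 0.3874
UCL = X̄̄ + A₂·R̄ = 35.3888 + 0.577 × 0.3874 = 35.6123

35.61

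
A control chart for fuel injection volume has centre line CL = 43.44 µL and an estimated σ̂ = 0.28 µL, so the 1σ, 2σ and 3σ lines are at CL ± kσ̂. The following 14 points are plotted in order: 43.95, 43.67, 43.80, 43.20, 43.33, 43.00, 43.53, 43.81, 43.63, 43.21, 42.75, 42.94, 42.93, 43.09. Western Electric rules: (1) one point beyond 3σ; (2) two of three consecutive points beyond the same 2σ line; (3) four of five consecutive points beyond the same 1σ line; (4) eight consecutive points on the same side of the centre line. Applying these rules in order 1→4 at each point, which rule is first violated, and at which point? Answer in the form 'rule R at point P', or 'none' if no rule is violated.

rule 3 at point 14

Zone of each point (C = within 1σ̂, B = 1σ̂–2σ̂, A = 2σ̂–3σ̂, * = beyond 3σ̂; sign = side of CL): 1:+B, 2:+C, 3:+B, 4:-C, 5:-C, 6:-B, 7:+C, 8:+B, 9:+C, 10:-C, 11:-A, 12:-B, 13:-B, 14:-B
Rule 3 (four of five consecutive points beyond the same 1σ limit) is satisfied at point 14.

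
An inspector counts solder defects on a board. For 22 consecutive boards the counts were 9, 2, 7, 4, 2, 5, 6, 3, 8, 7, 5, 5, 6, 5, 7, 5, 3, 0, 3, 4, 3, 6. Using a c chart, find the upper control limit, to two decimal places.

c̄ = (9 + 2 + 7 + 4 + 2 + 5 + 6 + 3 + 8 + 7 + 5 + 5 + 6 + 5 + 7 + 5 + 3 + 0 + 3 + 4 + 3 + 6) / 22 = 105 / 22 = 4.7727
UCL = c̄ + 3√c̄ = 4.7727 + 3 × √4.7727 = 4.7727 + 3 × 2.1847 = 11.3267

11.33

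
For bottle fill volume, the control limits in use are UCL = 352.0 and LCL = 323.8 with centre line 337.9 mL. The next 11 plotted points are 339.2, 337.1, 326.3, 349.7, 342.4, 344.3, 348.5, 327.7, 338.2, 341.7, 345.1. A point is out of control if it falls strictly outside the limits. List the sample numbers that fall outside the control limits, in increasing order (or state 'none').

none

All 11 points lie within [323.8, 352.0].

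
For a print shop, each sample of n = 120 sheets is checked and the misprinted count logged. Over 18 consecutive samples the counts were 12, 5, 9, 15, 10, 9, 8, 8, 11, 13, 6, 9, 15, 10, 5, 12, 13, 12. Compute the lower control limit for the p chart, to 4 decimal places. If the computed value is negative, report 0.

p̄ = Σdᵢ / (k·n) = 182 / (18 × 120) = 0.08426
LCL = p̄ − 3·√(p̄(1−p̄)/n) = 0.08426 − 3 × 0.02536 = 0.00819

0.0082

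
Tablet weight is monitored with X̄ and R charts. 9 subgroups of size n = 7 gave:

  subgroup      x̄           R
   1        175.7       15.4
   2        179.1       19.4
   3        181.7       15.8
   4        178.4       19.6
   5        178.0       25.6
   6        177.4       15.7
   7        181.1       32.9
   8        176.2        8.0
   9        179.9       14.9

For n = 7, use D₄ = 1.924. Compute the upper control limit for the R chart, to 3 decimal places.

R̄ = (15.4 + 19.4 + 15.8 + 19.6 + 25.6 + 15.7 + 32.9 + 8.0 + 14.9) / 9 = 167.3000 / 9 = 18.5889
UCL_R = D₄·R̄ = 1.924 × 18.5889 = 35.7650

35.765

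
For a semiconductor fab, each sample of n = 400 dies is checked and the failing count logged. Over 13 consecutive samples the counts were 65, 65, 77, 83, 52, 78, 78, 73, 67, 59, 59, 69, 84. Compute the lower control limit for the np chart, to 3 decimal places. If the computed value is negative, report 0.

47.135

p̄ = Σdᵢ / (k·n) = 909 / (13 × 400) = 0.17481
LCL = np̄ − 3·√(np̄(1−p̄)) = 69.9231 − 3 × 7.5961 = 47.1349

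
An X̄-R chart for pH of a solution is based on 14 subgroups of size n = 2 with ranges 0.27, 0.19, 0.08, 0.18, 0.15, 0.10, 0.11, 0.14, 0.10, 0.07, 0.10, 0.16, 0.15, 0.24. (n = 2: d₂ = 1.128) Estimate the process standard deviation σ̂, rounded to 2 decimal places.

0.13

R̄ = (0.27 + 0.19 + 0.08 + 0.18 + 0.15 + 0.10 + 0.11 + 0.14 + 0.10 + 0.07 + 0.10 + 0.16 + 0.15 + 0.24) / 14 = 0.1457
σ̂ = R̄ / d₂ = 0.1457 / 1.128 = 0.1292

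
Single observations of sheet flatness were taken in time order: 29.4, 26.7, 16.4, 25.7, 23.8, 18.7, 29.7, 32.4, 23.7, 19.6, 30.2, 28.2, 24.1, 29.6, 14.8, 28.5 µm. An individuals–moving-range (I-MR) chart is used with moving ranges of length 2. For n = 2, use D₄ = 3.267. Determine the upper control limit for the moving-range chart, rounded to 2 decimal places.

Moving ranges: 2.7, 10.3, 9.3, 1.9, 5.1, 11.0, 2.7, 8.7, 4.1, 10.6, 2.0, 4.1, 5.5, 14.8, 13.7; M̄R̄ = 106.5000 / 15 = 7.1000
UCL_MR = D₄·M̄R̄ = 3.267 × 7.1000 = 23.1957

23.20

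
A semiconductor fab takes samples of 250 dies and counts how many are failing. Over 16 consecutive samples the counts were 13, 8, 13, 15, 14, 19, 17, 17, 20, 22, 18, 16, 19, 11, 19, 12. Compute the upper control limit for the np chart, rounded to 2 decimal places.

27.36

p̄ = Σdᵢ / (k·n) = 253 / (16 × 250) = 0.06325
UCL = np̄ + 3·√(np̄(1−p̄)) = 15.8125 + 3 × √(15.8125×0.93675) = 15.8125 + 3 × 3.8487 = 27.3585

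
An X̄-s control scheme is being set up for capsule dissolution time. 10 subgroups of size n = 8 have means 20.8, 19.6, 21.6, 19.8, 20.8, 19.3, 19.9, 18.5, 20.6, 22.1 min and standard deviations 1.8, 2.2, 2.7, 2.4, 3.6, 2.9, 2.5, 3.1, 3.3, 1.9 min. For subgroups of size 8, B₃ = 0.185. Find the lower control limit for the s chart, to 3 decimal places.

s̄ = (1.8 + 2.2 + 2.7 + 2.4 + 3.6 + 2.9 + 2.5 + 3.1 + 3.3 + 1.9) / 10 = 2.6400
LCL_s = B₃·s̄ = 0.185 × 2.6400 = 0.4884

0.488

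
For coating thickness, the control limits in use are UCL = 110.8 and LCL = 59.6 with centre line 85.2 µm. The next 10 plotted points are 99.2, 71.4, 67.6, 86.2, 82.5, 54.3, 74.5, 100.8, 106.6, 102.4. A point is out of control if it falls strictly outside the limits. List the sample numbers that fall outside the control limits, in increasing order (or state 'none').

6

Compare each point to [59.6, 110.8]: sample 6 = 54.3 < LCL.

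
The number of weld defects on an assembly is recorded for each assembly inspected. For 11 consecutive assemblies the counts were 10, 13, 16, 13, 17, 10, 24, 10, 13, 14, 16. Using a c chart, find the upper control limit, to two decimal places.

25.48

c̄ = (10 + 13 + 16 + 13 + 17 + 10 + 24 + 10 + 13 + 14 + 16) / 11 = 156 / 11 = 14.1818
UCL = c̄ + 3√c̄ = 14.1818 + 3 × √14.1818 = 14.1818 + 3 × 3.7659 = 25.4794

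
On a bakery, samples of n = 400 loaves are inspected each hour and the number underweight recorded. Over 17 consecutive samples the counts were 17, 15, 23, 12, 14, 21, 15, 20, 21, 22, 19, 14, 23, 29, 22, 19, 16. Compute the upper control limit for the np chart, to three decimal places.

p̄ = Σdᵢ / (k·n) = 322 / (17 × 400) = 0.04735
UCL = np̄ + 3·√(np̄(1−p̄)) = 18.9412 + 3 × √(18.9412×0.95265) = 18.9412 + 3 × 4.2479 = 31.6847

31.685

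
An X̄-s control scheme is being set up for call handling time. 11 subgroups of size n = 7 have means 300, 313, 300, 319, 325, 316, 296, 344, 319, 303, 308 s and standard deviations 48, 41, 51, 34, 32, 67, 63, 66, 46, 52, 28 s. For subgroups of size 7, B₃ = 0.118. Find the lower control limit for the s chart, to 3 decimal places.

5.664

s̄ = (48 + 41 + 51 + 34 + 32 + 67 + 63 + 66 + 46 + 52 + 28) / 11 = 48.0000
LCL_s = B₃·s̄ = 0.118 × 48.0000 = 5.6640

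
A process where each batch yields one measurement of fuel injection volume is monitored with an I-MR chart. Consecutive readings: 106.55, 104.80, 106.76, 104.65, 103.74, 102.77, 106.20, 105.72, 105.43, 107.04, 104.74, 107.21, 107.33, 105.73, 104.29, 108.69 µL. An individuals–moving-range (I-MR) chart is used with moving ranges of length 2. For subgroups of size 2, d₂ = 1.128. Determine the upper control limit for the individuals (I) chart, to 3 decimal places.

110.310

X̄ = (106.55 + 104.80 + 106.76 + 104.65 + 103.74 + 102.77 + 106.20 + 105.72 + 105.43 + 107.04 + 104.74 + 107.21 + 107.33 + 105.73 + 104.29 + 108.69) / 16 = 105.7281
Moving ranges: 1.75, 1.96, 2.11, 0.91, 0.97, 3.43, 0.48, 0.29, 1.61, 2.30, 2.47, 0.12, 1.60, 1.44, 4.40; M̄R̄ = 25.8400 / 15 = 1.7227
UCL = X̄ + 3·M̄R̄/d₂ = 105.7281 + 3 × 1.7227 / 1.128 = 110.3097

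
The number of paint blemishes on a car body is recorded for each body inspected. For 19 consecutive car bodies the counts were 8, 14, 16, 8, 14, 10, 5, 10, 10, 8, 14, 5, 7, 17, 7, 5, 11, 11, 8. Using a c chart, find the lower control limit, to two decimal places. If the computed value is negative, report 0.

c̄ = (8 + 14 + 16 + 8 + 14 + 10 + 5 + 10 + 10 + 8 + 14 + 5 + 7 + 17 + 7 + 5 + 11 + 11 + 8) / 19 = 188 / 19 = 9.8947
LCL = c̄ − 3√c̄ = 9.8947 − 3 × 3.1456 = 0.4580

0.46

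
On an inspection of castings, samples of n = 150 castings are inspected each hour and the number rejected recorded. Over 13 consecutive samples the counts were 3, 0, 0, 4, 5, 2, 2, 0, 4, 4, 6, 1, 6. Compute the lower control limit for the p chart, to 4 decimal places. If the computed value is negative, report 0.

p̄ = Σdᵢ / (k·n) = 37 / (13 × 150) = 0.01897
LCL = p̄ − 3·√(p̄(1−p̄)/n) = 0.01897 − 3 × 0.01114 = -0.01445 → 0 (negative, so LCL = 0)

0.0000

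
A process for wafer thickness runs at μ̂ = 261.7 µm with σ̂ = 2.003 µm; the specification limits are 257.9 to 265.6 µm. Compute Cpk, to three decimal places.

0.632

Cpu = (USL − μ̂) / (3σ̂) = (265.6 − 261.7) / (3 × 2.003) = 0.6490; Cpl = (μ̂ − LSL) / (3σ̂) = (261.7 − 257.9) / (3 × 2.003) = 0.6324; Cpk = min(Cpu, Cpl) = 0.6324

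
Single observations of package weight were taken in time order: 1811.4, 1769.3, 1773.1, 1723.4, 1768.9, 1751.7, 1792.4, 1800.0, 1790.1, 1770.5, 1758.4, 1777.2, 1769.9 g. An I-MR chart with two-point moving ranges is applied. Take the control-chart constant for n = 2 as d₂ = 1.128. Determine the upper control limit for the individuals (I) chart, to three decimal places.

X̄ = (1811.4 + 1769.3 + 1773.1 + 1723.4 + 1768.9 + 1751.7 + 1792.4 + 1800.0 + 1790.1 + 1770.5 + 1758.4 + 1777.2 + 1769.9) / 13 = 1773.5615
Moving ranges: 42.1, 3.8, 49.7, 45.5, 17.2, 40.7, 7.6, 9.9, 19.6, 12.1, 18.8, 7.3; M̄R̄ = 274.3000 / 12 = 22.8583
UCL = X̄ + 3·M̄R̄/d₂ = 1773.5615 + 3 × 22.8583 / 1.128 = 1834.3550

1834.355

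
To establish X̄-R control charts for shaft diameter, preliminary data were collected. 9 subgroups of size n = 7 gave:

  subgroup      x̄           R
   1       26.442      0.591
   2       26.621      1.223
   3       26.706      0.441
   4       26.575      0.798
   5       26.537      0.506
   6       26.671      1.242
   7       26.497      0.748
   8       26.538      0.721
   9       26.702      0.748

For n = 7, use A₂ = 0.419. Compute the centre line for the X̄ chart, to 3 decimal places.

26.588

X̄̄ = (26.442 + 26.621 + 26.706 + 26.575 + 26.537 + 26.671 + 26.497 + 26.538 + 26.702) / 9 = 239.2890 / 9 = 26.5877
CL = X̄̄ = 26.5877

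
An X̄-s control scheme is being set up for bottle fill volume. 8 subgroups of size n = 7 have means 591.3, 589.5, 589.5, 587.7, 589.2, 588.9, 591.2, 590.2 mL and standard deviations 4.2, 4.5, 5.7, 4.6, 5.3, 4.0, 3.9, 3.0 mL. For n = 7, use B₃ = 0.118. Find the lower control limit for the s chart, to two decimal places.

0.52

s̄ = (4.2 + 4.5 + 5.7 + 4.6 + 5.3 + 4.0 + 3.9 + 3.0) / 8 = 4.4000
LCL_s = B₃·s̄ = 0.118 × 4.4000 = 0.5192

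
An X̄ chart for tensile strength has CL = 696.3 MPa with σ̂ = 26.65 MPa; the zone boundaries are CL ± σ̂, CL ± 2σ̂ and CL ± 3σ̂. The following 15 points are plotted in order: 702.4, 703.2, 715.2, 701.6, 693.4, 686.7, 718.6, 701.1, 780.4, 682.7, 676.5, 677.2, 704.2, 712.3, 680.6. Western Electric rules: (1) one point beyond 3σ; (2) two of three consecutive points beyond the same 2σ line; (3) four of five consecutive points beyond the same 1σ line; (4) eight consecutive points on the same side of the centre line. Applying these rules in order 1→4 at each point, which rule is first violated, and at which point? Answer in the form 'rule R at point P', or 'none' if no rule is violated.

Zone of each point (C = within 1σ̂, B = 1σ̂–2σ̂, A = 2σ̂–3σ̂, * = beyond 3σ̂; sign = side of CL): 1:+C, 2:+C, 3:+C, 4:+C, 5:-C, 6:-C, 7:+C, 8:+C, 9:+*, 10:-C, 11:-C, 12:-C, 13:+C, 14:+C, 15:-C
Rule 1 (one point beyond the 3σ limits) is satisfied at point 9.

rule 1 at point 9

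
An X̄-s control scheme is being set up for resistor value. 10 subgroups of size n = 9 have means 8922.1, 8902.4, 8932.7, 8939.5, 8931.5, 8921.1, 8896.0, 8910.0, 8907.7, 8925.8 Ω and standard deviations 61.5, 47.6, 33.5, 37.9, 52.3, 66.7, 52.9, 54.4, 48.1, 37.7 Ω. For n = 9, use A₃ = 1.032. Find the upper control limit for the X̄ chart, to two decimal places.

8969.72

X̄̄ = (8922.1 + 8902.4 + 8932.7 + 8939.5 + 8931.5 + 8921.1 + 8896.0 + 8910.0 + 8907.7 + 8925.8) / 10 = 8918.8800
s̄ = (61.5 + 47.6 + 33.5 + 37.9 + 52.3 + 66.7 + 52.9 + 54.4 + 48.1 + 37.7) / 10 = 49.2600
UCL = X̄̄ + A₃·s̄ = 8918.8800 + 1.032 × 49.2600 = 8969.7163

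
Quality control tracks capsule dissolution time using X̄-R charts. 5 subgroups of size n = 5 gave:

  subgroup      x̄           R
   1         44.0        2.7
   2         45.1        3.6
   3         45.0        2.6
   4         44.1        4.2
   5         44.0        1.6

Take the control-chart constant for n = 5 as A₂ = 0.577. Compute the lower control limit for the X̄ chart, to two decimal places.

X̄̄ = (44.0 + 45.1 + 45.0 + 44.1 + 44.0) / 5 = 222.2000 / 5 = 44.4400
R̄ = (2.7 + 3.6 + 2.6 + 4.2 + 1.6) / 5 = 14.7000 / 5 = 2.9400
LCL = X̄̄ − A₂·R̄ = 44.4400 − 0.577 × 2.9400 = 42.7436

42.74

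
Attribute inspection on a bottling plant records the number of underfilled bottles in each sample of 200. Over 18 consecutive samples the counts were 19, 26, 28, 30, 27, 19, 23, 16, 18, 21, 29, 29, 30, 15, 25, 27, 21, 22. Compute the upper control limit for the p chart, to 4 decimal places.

p̄ = Σdᵢ / (k·n) = 425 / (18 × 200) = 0.11806
UCL = p̄ + 3·√(p̄(1−p̄)/n) = 0.11806 + 3 × √(0.11806×0.88194/200) = 0.11806 + 3 × 0.02282 = 0.18651

0.1865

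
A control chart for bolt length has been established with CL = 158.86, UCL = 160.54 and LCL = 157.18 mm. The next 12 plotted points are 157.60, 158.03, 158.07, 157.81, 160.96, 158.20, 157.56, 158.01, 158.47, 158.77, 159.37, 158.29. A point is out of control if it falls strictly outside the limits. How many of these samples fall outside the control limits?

Compare each point to [157.18, 160.54]: sample 5 = 160.96 > UCL.

1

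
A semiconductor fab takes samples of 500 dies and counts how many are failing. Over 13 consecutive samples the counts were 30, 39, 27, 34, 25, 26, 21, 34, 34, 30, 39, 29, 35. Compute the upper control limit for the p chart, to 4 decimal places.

0.0944

p̄ = Σdᵢ / (k·n) = 403 / (13 × 500) = 0.06200
UCL = p̄ + 3·√(p̄(1−p̄)/n) = 0.06200 + 3 × √(0.06200×0.93800/500) = 0.06200 + 3 × 0.01078 = 0.09435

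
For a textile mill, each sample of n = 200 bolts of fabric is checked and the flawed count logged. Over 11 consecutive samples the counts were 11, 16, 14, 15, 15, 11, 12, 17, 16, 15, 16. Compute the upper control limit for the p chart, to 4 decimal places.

p̄ = Σdᵢ / (k·n) = 158 / (11 × 200) = 0.07182
UCL = p̄ + 3·√(p̄(1−p̄)/n) = 0.07182 + 3 × √(0.07182×0.92818/200) = 0.07182 + 3 × 0.01826 = 0.12659

0.1266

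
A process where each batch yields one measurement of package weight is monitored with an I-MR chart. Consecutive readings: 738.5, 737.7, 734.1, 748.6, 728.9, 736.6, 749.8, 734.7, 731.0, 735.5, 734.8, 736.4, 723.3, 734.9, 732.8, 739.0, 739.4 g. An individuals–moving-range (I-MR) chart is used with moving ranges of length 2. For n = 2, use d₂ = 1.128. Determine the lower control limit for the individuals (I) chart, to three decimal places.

716.538

X̄ = (738.5 + 737.7 + 734.1 + 748.6 + 728.9 + 736.6 + 749.8 + 734.7 + 731.0 + 735.5 + 734.8 + 736.4 + 723.3 + 734.9 + 732.8 + 739.0 + 739.4) / 17 = 736.2353
Moving ranges: 0.8, 3.6, 14.5, 19.7, 7.7, 13.2, 15.1, 3.7, 4.5, 0.7, 1.6, 13.1, 11.6, 2.1, 6.2, 0.4; M̄R̄ = 118.5000 / 16 = 7.4062
LCL = X̄ − 3·M̄R̄/d₂ = 736.2353 − 3 × 7.4062 / 1.128 = 716.5378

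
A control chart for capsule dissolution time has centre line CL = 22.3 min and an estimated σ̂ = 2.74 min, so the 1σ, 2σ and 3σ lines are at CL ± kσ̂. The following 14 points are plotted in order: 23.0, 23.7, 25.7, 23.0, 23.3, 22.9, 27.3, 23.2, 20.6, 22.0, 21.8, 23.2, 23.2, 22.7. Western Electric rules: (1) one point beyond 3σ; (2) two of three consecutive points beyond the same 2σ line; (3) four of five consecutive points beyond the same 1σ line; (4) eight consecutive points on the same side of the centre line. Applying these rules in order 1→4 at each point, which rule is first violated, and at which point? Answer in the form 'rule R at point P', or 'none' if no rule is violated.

Zone of each point (C = within 1σ̂, B = 1σ̂–2σ̂, A = 2σ̂–3σ̂, * = beyond 3σ̂; sign = side of CL): 1:+C, 2:+C, 3:+B, 4:+C, 5:+C, 6:+C, 7:+B, 8:+C, 9:-C, 10:-C, 11:-C, 12:+C, 13:+C, 14:+C
Rule 4 (eight consecutive points on the same side of the centre line) is satisfied at point 8.

rule 4 at point 8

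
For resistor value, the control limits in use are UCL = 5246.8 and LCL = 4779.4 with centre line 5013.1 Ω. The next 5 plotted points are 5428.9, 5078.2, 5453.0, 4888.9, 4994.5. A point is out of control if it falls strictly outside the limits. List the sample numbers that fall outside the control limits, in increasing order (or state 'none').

Compare each point to [4779.4, 5246.8]: sample 1 = 5428.9 > UCL; sample 3 = 5453.0 > UCL.

1, 3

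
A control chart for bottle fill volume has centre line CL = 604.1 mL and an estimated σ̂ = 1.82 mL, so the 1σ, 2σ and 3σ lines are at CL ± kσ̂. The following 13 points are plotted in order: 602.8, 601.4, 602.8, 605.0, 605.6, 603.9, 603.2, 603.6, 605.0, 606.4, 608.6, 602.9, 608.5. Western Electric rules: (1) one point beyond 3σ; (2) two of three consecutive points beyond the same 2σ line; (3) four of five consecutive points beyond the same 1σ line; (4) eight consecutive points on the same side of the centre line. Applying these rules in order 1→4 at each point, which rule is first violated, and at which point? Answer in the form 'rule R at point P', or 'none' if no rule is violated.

Zone of each point (C = within 1σ̂, B = 1σ̂–2σ̂, A = 2σ̂–3σ̂, * = beyond 3σ̂; sign = side of CL): 1:-C, 2:-B, 3:-C, 4:+C, 5:+C, 6:-C, 7:-C, 8:-C, 9:+C, 10:+B, 11:+A, 12:-C, 13:+A
Rule 2 (two of three consecutive points beyond the same 2σ limit) is satisfied at point 13.

rule 2 at point 13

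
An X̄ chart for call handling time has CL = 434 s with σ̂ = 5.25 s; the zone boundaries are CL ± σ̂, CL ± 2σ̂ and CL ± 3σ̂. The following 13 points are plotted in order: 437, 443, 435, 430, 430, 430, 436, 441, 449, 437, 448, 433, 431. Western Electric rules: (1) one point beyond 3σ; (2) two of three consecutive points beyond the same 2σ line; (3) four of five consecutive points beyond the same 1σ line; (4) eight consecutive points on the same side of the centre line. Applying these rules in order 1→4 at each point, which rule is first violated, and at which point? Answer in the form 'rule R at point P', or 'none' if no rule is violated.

Zone of each point (C = within 1σ̂, B = 1σ̂–2σ̂, A = 2σ̂–3σ̂, * = beyond 3σ̂; sign = side of CL): 1:+C, 2:+B, 3:+C, 4:-C, 5:-C, 6:-C, 7:+C, 8:+B, 9:+A, 10:+C, 11:+A, 12:-C, 13:-C
Rule 2 (two of three consecutive points beyond the same 2σ limit) is satisfied at point 11.

rule 2 at point 11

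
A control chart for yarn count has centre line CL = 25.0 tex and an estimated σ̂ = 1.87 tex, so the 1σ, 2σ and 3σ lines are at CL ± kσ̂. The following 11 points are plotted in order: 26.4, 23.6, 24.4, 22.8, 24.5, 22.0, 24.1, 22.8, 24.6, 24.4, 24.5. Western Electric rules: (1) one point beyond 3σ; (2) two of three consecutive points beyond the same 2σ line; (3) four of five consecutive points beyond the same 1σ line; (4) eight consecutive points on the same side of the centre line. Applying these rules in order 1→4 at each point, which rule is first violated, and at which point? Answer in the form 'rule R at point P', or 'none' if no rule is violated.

rule 4 at point 9

Zone of each point (C = within 1σ̂, B = 1σ̂–2σ̂, A = 2σ̂–3σ̂, * = beyond 3σ̂; sign = side of CL): 1:+C, 2:-C, 3:-C, 4:-B, 5:-C, 6:-B, 7:-C, 8:-B, 9:-C, 10:-C, 11:-C
Rule 4 (eight consecutive points on the same side of the centre line) is satisfied at point 9.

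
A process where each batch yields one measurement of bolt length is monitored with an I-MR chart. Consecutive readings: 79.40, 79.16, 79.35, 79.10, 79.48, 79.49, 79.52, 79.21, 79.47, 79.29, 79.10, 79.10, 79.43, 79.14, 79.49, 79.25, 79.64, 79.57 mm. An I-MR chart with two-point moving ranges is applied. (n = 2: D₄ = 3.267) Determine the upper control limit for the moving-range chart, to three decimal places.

0.713

Moving ranges: 0.24, 0.19, 0.25, 0.38, 0.01, 0.03, 0.31, 0.26, 0.18, 0.19, 0.00, 0.33, 0.29, 0.35, 0.24, 0.39, 0.07; M̄R̄ = 3.7100 / 17 = 0.2182
UCL_MR = D₄·M̄R̄ = 3.267 × 0.2182 = 0.7130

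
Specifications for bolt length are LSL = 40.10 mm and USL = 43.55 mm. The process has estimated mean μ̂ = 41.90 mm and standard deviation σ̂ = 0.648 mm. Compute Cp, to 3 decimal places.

Cp = (USL − LSL) / (6σ̂) = (43.55 − 40.10) / (6 × 0.648) = 3.4500 / 3.8880 = 0.8873

0.887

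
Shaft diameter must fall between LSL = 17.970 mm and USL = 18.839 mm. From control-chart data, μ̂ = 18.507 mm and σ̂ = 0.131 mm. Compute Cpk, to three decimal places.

Cpu = (USL − μ̂) / (3σ̂) = (18.839 − 18.507) / (3 × 0.131) = 0.8448; Cpl = (μ̂ − LSL) / (3σ̂) = (18.507 − 17.970) / (3 × 0.131) = 1.3664; Cpk = min(Cpu, Cpl) = 0.8448

0.845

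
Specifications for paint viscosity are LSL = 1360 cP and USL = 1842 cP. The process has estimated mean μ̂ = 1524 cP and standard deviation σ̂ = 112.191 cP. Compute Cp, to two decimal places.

Cp = (USL − LSL) / (6σ̂) = (1842 − 1360) / (6 × 112.191) = 482.0000 / 673.1460 = 0.7160

0.72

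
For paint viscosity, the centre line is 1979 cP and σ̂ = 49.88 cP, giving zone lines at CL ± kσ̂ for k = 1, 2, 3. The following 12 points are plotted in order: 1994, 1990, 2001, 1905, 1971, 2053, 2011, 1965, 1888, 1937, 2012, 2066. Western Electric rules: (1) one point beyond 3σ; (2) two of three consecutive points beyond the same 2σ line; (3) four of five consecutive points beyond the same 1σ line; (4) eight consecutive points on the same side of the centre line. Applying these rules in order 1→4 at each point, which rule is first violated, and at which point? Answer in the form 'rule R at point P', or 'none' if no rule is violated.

none

Zone of each point (C = within 1σ̂, B = 1σ̂–2σ̂, A = 2σ̂–3σ̂, * = beyond 3σ̂; sign = side of CL): 1:+C, 2:+C, 3:+C, 4:-B, 5:-C, 6:+B, 7:+C, 8:-C, 9:-B, 10:-C, 11:+C, 12:+B
No rule fires across all 12 points.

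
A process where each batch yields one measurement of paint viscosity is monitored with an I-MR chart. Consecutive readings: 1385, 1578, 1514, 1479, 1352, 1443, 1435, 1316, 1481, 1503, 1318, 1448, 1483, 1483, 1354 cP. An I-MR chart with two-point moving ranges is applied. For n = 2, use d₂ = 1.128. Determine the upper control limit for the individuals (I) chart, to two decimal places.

X̄ = (1385 + 1578 + 1514 + 1479 + 1352 + 1443 + 1435 + 1316 + 1481 + 1503 + 1318 + 1448 + 1483 + 1483 + 1354) / 15 = 1438.1333
Moving ranges: 193, 64, 35, 127, 91, 8, 119, 165, 22, 185, 130, 35, 0, 129; M̄R̄ = 1303.0000 / 14 = 93.0714
UCL = X̄ + 3·M̄R̄/d₂ = 1438.1333 + 3 × 93.0714 / 1.128 = 1685.6637

1685.66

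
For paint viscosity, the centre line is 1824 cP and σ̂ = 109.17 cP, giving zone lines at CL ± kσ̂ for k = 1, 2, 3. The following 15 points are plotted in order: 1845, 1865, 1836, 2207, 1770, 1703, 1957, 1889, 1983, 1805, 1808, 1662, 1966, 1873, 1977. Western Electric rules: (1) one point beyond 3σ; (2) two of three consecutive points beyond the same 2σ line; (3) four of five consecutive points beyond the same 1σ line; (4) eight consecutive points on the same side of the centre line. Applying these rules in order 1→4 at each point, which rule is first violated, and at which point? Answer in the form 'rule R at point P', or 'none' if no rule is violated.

rule 1 at point 4

Zone of each point (C = within 1σ̂, B = 1σ̂–2σ̂, A = 2σ̂–3σ̂, * = beyond 3σ̂; sign = side of CL): 1:+C, 2:+C, 3:+C, 4:+*, 5:-C, 6:-B, 7:+B, 8:+C, 9:+B, 10:-C, 11:-C, 12:-B, 13:+B, 14:+C, 15:+B
Rule 1 (one point beyond the 3σ limits) is satisfied at point 4.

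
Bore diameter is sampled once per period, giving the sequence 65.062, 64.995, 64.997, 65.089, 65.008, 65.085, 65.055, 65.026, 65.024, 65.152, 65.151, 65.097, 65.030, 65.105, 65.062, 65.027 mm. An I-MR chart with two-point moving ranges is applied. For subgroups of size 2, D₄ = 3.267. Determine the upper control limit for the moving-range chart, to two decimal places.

Moving ranges: 0.067, 0.002, 0.092, 0.081, 0.077, 0.030, 0.029, 0.002, 0.128, 0.001, 0.054, 0.067, 0.075, 0.043, 0.035; M̄R̄ = 0.7830 / 15 = 0.0522
UCL_MR = D₄·M̄R̄ = 3.267 × 0.0522 = 0.1705

0.17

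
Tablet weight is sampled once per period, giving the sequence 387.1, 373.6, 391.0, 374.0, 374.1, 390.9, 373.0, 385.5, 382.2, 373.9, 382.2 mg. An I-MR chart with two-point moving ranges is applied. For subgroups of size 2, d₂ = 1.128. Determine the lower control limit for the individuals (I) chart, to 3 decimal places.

350.070

X̄ = (387.1 + 373.6 + 391.0 + 374.0 + 374.1 + 390.9 + 373.0 + 385.5 + 382.2 + 373.9 + 382.2) / 11 = 380.6818
Moving ranges: 13.5, 17.4, 17.0, 0.1, 16.8, 17.9, 12.5, 3.3, 8.3, 8.3; M̄R̄ = 115.1000 / 10 = 11.5100
LCL = X̄ − 3·M̄R̄/d₂ = 380.6818 − 3 × 11.5100 / 1.128 = 350.0701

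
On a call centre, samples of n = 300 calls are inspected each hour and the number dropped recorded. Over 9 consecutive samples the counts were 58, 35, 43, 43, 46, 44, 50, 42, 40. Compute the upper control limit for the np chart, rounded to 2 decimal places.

63.03

p̄ = Σdᵢ / (k·n) = 401 / (9 × 300) = 0.14852
UCL = np̄ + 3·√(np̄(1−p̄)) = 44.5556 + 3 × √(44.5556×0.85148) = 44.5556 + 3 × 6.1594 = 63.0338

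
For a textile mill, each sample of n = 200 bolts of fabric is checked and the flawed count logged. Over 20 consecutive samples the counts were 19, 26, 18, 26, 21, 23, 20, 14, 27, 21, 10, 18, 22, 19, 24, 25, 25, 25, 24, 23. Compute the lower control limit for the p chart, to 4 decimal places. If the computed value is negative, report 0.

0.0418

p̄ = Σdᵢ / (k·n) = 430 / (20 × 200) = 0.10750
LCL = p̄ − 3·√(p̄(1−p̄)/n) = 0.10750 − 3 × 0.02190 = 0.04179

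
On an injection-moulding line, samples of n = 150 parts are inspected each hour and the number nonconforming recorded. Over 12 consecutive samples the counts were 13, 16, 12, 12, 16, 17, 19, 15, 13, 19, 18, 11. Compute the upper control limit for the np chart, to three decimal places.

p̄ = Σdᵢ / (k·n) = 181 / (12 × 150) = 0.10056
UCL = np̄ + 3·√(np̄(1−p̄)) = 15.0833 + 3 × √(15.0833×0.89944) = 15.0833 + 3 × 3.6833 = 26.1332

26.133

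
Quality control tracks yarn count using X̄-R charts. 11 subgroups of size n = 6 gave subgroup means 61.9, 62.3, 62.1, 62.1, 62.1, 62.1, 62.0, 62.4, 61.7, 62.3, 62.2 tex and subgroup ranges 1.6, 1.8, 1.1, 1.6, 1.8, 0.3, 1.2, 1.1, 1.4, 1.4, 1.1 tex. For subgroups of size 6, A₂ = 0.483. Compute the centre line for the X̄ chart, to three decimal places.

62.109

X̄̄ = (61.9 + 62.3 + 62.1 + 62.1 + 62.1 + 62.1 + 62.0 + 62.4 + 61.7 + 62.3 + 62.2) / 11 = 683.2000 / 11 = 62.1091
CL = X̄̄ = 62.1091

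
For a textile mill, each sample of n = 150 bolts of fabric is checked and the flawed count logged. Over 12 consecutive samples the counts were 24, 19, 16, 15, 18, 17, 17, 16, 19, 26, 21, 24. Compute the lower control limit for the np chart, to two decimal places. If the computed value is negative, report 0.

p̄ = Σdᵢ / (k·n) = 232 / (12 × 150) = 0.12889
LCL = np̄ − 3·√(np̄(1−p̄)) = 19.3333 − 3 × 4.1038 = 7.0218

7.02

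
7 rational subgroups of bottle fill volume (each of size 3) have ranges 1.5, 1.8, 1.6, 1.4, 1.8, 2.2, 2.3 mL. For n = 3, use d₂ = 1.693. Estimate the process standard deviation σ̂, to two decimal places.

R̄ = (1.5 + 1.8 + 1.6 + 1.4 + 1.8 + 2.2 + 2.3) / 7 = 1.8000
σ̂ = R̄ / d₂ = 1.8000 / 1.693 = 1.0632

1.06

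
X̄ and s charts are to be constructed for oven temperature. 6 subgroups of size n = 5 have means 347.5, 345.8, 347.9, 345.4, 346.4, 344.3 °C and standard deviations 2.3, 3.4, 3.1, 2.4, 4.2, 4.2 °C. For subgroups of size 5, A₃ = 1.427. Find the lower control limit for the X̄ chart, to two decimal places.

341.56

X̄̄ = (347.5 + 345.8 + 347.9 + 345.4 + 346.4 + 344.3) / 6 = 346.2167
s̄ = (2.3 + 3.4 + 3.1 + 2.4 + 4.2 + 4.2) / 6 = 3.2667
LCL = X̄̄ − A₃·s̄ = 346.2167 − 1.427 × 3.2667 = 341.5551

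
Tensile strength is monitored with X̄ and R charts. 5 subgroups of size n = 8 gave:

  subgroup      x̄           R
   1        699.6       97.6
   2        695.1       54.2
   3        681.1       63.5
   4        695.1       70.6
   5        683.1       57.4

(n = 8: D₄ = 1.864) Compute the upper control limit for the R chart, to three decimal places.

127.982

R̄ = (97.6 + 54.2 + 63.5 + 70.6 + 57.4) / 5 = 343.3000 / 5 = 68.6600
UCL_R = D₄·R̄ = 1.864 × 68.6600 = 127.9822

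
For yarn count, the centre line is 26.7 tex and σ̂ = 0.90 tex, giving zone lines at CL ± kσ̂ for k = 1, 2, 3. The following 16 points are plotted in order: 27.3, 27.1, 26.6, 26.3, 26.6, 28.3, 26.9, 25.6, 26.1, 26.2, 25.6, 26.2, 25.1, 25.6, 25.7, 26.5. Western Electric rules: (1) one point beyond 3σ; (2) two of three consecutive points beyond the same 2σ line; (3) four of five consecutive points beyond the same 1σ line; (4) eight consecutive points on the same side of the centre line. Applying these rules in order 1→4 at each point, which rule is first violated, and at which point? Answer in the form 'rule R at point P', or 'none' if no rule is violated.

rule 3 at point 15

Zone of each point (C = within 1σ̂, B = 1σ̂–2σ̂, A = 2σ̂–3σ̂, * = beyond 3σ̂; sign = side of CL): 1:+C, 2:+C, 3:-C, 4:-C, 5:-C, 6:+B, 7:+C, 8:-B, 9:-C, 10:-C, 11:-B, 12:-C, 13:-B, 14:-B, 15:-B, 16:-C
Rule 3 (four of five consecutive points beyond the same 1σ limit) is satisfied at point 15.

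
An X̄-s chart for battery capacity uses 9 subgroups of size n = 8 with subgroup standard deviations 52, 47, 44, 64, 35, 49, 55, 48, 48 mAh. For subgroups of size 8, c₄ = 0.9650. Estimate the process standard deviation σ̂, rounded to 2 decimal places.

50.89

s̄ = (52 + 47 + 44 + 64 + 35 + 49 + 55 + 48 + 48) / 9 = 49.1111
σ̂ = s̄ / c₄ = 49.1111 / 0.9650 = 50.8923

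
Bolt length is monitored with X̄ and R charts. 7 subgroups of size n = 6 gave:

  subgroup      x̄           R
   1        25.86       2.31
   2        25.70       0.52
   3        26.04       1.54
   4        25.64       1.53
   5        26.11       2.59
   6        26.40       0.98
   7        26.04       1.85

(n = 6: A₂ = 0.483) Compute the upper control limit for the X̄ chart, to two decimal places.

26.75

X̄̄ = (25.86 + 25.70 + 26.04 + 25.64 + 26.11 + 26.40 + 26.04) / 7 = 181.7900 / 7 = 25.9700
R̄ = (2.31 + 0.52 + 1.54 + 1.53 + 2.59 + 0.98 + 1.85) / 7 = 11.3200 / 7 = 1.6171
UCL = X̄̄ + A₂·R̄ = 25.9700 + 0.483 × 1.6171 = 26.7511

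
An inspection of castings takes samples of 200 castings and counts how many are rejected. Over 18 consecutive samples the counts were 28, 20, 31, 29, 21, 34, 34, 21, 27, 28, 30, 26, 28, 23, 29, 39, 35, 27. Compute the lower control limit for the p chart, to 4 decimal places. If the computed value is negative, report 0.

0.0677

p̄ = Σdᵢ / (k·n) = 510 / (18 × 200) = 0.14167
LCL = p̄ − 3·√(p̄(1−p̄)/n) = 0.14167 − 3 × 0.02466 = 0.06769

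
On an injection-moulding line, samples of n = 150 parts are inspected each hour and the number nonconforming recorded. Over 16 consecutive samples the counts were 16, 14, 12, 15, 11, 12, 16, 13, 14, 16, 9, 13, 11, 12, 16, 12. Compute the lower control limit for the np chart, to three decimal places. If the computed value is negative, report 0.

2.823

p̄ = Σdᵢ / (k·n) = 212 / (16 × 150) = 0.08833
LCL = np̄ − 3·√(np̄(1−p̄)) = 13.2500 − 3 × 3.4756 = 2.8233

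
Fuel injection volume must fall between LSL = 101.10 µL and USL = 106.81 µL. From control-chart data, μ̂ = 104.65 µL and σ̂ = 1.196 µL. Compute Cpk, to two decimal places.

Cpu = (USL − μ̂) / (3σ̂) = (106.81 − 104.65) / (3 × 1.196) = 0.6020; Cpl = (μ̂ − LSL) / (3σ̂) = (104.65 − 101.10) / (3 × 1.196) = 0.9894; Cpk = min(Cpu, Cpl) = 0.6020

0.60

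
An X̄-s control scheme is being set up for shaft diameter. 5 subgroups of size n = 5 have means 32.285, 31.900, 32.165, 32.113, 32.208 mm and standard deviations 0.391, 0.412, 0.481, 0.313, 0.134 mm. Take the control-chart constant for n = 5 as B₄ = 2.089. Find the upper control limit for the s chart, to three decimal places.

0.723

s̄ = (0.391 + 0.412 + 0.481 + 0.313 + 0.134) / 5 = 0.3462
UCL_s = B₄·s̄ = 2.089 × 0.3462 = 0.7232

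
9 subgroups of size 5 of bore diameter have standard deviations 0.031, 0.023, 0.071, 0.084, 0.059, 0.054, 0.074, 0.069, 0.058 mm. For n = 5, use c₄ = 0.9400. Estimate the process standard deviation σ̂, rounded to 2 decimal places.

0.06

s̄ = (0.031 + 0.023 + 0.071 + 0.084 + 0.059 + 0.054 + 0.074 + 0.069 + 0.058) / 9 = 0.0581
σ̂ = s̄ / c₄ = 0.0581 / 0.9400 = 0.0618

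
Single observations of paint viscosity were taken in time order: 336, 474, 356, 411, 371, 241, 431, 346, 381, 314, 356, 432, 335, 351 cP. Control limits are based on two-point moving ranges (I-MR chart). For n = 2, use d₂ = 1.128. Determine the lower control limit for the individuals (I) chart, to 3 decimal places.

143.995

X̄ = (336 + 474 + 356 + 411 + 371 + 241 + 431 + 346 + 381 + 314 + 356 + 432 + 335 + 351) / 14 = 366.7857
Moving ranges: 138, 118, 55, 40, 130, 190, 85, 35, 67, 42, 76, 97, 16; M̄R̄ = 1089.0000 / 13 = 83.7692
LCL = X̄ − 3·M̄R̄/d₂ = 366.7857 − 3 × 83.7692 / 1.128 = 143.9952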